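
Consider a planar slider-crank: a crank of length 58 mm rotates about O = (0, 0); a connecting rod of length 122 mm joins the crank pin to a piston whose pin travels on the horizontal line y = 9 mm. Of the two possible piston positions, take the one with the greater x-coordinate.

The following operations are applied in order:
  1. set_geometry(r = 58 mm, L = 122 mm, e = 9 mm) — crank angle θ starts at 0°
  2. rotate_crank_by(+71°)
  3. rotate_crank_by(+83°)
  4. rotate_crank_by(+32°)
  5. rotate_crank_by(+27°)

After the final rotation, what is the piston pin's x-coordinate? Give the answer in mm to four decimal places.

66.4072

set_geometry: r = 58 mm, L = 122 mm, e = 9 mm; θ ← 0°
rotate_crank_by(+71°): θ ← 0° +71° = 71°
rotate_crank_by(+83°): θ ← 71° +83° = 154°
rotate_crank_by(+32°): θ ← 154° +32° = 186°
rotate_crank_by(+27°): θ ← 186° +27° = 213°
crank pin P = (r cos θ, r sin θ) = (-48.642893, -31.589064)
h = r sin θ − e = -31.589064 − 9 = -40.589064
x = r cos θ + √(L² − h²) = -48.642893 + √(14884.0 − 1647.4721) = -48.642893 + 115.050110 = 66.407217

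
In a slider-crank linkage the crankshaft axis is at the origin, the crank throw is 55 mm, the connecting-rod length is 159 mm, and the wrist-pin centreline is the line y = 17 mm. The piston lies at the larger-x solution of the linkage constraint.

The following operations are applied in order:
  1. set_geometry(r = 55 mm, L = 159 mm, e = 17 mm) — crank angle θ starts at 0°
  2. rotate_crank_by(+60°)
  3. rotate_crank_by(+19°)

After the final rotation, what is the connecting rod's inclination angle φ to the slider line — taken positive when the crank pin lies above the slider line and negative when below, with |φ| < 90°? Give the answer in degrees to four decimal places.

set_geometry: r = 55 mm, L = 159 mm, e = 17 mm; θ ← 0°
rotate_crank_by(+60°): θ ← 0° +60° = 60°
rotate_crank_by(+19°): θ ← 60° +19° = 79°
crank pin P = (r cos θ, r sin θ) = (10.494495, 53.989495)
h = r sin θ − e = 53.989495 − 17 = 36.989495
sin φ = h / L = 36.989495 / 159 = 0.23263833
φ = arcsin(0.23263833) = 13.452451°

13.4525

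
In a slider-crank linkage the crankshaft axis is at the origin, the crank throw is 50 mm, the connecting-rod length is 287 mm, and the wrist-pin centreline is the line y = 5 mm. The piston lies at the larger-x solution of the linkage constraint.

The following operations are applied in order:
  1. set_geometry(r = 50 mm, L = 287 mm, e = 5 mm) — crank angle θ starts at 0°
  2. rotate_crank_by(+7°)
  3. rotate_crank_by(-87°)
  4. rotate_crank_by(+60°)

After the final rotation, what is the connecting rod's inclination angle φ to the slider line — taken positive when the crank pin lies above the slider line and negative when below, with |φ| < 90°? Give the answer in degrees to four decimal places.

-4.4165

set_geometry: r = 50 mm, L = 287 mm, e = 5 mm; θ ← 0°
rotate_crank_by(+7°): θ ← 0° +7° = 7°
rotate_crank_by(-87°): θ ← 7° -87° = -80°
rotate_crank_by(+60°): θ ← -80° +60° = -20°
crank pin P = (r cos θ, r sin θ) = (46.984631, -17.101007)
h = r sin θ − e = -17.101007 − 5 = -22.101007
sin φ = h / L = -22.101007 / 287 = -0.07700699
φ = arcsin(-0.07700699) = -4.416548°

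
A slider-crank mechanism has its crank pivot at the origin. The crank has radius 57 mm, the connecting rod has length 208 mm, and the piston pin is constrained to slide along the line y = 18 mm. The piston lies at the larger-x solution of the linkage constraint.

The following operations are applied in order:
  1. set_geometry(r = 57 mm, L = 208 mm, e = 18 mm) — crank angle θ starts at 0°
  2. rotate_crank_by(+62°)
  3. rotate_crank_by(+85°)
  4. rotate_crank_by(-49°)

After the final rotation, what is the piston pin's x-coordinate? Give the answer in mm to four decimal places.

set_geometry: r = 57 mm, L = 208 mm, e = 18 mm; θ ← 0°
rotate_crank_by(+62°): θ ← 0° +62° = 62°
rotate_crank_by(+85°): θ ← 62° +85° = 147°
rotate_crank_by(-49°): θ ← 147° -49° = 98°
crank pin P = (r cos θ, r sin θ) = (-7.932867, 56.445280)
h = r sin θ − e = 56.445280 − 18 = 38.445280
x = r cos θ + √(L² − h²) = -7.932867 + √(43264.0 − 1478.0395) = -7.932867 + 204.416145 = 196.483279

196.4833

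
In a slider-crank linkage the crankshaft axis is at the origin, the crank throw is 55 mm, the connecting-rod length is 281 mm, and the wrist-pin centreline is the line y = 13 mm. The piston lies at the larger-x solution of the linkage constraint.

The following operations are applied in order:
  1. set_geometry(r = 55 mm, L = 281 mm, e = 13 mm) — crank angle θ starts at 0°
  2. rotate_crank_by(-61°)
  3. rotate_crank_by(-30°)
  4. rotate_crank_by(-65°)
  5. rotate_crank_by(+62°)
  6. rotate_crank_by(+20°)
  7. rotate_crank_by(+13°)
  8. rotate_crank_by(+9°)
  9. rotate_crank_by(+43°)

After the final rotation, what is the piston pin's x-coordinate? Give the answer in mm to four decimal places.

set_geometry: r = 55 mm, L = 281 mm, e = 13 mm; θ ← 0°
rotate_crank_by(-61°): θ ← 0° -61° = -61°
rotate_crank_by(-30°): θ ← -61° -30° = -91°
rotate_crank_by(-65°): θ ← -91° -65° = -156°
rotate_crank_by(+62°): θ ← -156° +62° = -94°
rotate_crank_by(+20°): θ ← -94° +20° = -74°
rotate_crank_by(+13°): θ ← -74° +13° = -61°
rotate_crank_by(+9°): θ ← -61° +9° = -52°
rotate_crank_by(+43°): θ ← -52° +43° = -9°
crank pin P = (r cos θ, r sin θ) = (54.322859, -8.603896)
h = r sin θ − e = -8.603896 − 13 = -21.603896
x = r cos θ + √(L² − h²) = 54.322859 + √(78961.0 − 466.7283) = 54.322859 + 280.168292 = 334.491150

334.4912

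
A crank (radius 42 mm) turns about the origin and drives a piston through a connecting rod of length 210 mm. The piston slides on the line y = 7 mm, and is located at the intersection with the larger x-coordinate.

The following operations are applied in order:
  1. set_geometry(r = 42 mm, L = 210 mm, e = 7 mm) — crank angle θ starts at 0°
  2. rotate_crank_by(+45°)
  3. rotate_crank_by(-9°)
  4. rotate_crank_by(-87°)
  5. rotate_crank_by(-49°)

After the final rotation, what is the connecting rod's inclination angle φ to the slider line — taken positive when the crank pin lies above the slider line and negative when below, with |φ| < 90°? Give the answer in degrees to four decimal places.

-13.3144

set_geometry: r = 42 mm, L = 210 mm, e = 7 mm; θ ← 0°
rotate_crank_by(+45°): θ ← 0° +45° = 45°
rotate_crank_by(-9°): θ ← 45° -9° = 36°
rotate_crank_by(-87°): θ ← 36° -87° = -51°
rotate_crank_by(-49°): θ ← -51° -49° = -100°
crank pin P = (r cos θ, r sin θ) = (-7.293223, -41.361926)
h = r sin θ − e = -41.361926 − 7 = -48.361926
sin φ = h / L = -48.361926 / 210 = -0.23029488
φ = arcsin(-0.23029488) = -13.314433°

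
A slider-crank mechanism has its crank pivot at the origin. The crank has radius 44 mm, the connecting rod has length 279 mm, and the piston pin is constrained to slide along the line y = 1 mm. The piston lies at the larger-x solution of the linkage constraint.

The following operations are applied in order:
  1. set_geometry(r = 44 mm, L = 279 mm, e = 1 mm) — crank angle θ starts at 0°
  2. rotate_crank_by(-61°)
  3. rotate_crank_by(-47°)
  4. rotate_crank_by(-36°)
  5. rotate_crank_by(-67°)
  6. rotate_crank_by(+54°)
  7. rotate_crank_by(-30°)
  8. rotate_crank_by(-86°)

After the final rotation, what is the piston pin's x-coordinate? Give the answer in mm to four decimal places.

set_geometry: r = 44 mm, L = 279 mm, e = 1 mm; θ ← 0°
rotate_crank_by(-61°): θ ← 0° -61° = -61°
rotate_crank_by(-47°): θ ← -61° -47° = -108°
rotate_crank_by(-36°): θ ← -108° -36° = -144°
rotate_crank_by(-67°): θ ← -144° -67° = -211°
rotate_crank_by(+54°): θ ← -211° +54° = -157°
rotate_crank_by(-30°): θ ← -157° -30° = -187°
rotate_crank_by(-86°): θ ← -187° -86° = -273°
crank pin P = (r cos θ, r sin θ) = (2.302782, 43.939700)
h = r sin θ − e = 43.939700 − 1 = 42.939700
x = r cos θ + √(L² − h²) = 2.302782 + √(77841.0 − 1843.8178) = 2.302782 + 275.675864 = 277.978646

277.9786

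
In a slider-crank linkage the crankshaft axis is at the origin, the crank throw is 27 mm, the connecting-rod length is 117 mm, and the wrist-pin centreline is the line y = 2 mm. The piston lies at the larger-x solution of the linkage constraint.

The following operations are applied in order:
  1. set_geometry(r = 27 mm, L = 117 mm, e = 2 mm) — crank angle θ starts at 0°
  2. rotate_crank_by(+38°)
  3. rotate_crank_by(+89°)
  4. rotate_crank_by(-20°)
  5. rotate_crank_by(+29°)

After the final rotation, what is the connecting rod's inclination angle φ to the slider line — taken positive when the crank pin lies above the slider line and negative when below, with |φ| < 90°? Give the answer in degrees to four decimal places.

set_geometry: r = 27 mm, L = 117 mm, e = 2 mm; θ ← 0°
rotate_crank_by(+38°): θ ← 0° +38° = 38°
rotate_crank_by(+89°): θ ← 38° +89° = 127°
rotate_crank_by(-20°): θ ← 127° -20° = 107°
rotate_crank_by(+29°): θ ← 107° +29° = 136°
crank pin P = (r cos θ, r sin θ) = (-19.422175, 18.755776)
h = r sin θ − e = 18.755776 − 2 = 16.755776
sin φ = h / L = 16.755776 / 117 = 0.14321176
φ = arcsin(0.14321176) = 8.233740°

8.2337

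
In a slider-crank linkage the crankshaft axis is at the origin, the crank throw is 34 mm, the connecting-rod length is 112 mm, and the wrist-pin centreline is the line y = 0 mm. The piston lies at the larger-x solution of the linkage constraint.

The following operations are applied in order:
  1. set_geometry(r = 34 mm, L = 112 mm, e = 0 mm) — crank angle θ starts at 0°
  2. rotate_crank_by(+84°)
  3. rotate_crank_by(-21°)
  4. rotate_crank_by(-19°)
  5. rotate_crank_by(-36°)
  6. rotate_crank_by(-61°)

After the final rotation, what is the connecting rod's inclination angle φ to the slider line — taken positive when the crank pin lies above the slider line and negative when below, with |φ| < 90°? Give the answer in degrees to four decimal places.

-14.0308

set_geometry: r = 34 mm, L = 112 mm, e = 0 mm; θ ← 0°
rotate_crank_by(+84°): θ ← 0° +84° = 84°
rotate_crank_by(-21°): θ ← 84° -21° = 63°
rotate_crank_by(-19°): θ ← 63° -19° = 44°
rotate_crank_by(-36°): θ ← 44° -36° = 8°
rotate_crank_by(-61°): θ ← 8° -61° = -53°
crank pin P = (r cos θ, r sin θ) = (20.461711, -27.153607)
h = r sin θ − e = -27.153607 − 0 = -27.153607
sin φ = h / L = -27.153607 / 112 = -0.24244292
φ = arcsin(-0.24244292) = -14.030769°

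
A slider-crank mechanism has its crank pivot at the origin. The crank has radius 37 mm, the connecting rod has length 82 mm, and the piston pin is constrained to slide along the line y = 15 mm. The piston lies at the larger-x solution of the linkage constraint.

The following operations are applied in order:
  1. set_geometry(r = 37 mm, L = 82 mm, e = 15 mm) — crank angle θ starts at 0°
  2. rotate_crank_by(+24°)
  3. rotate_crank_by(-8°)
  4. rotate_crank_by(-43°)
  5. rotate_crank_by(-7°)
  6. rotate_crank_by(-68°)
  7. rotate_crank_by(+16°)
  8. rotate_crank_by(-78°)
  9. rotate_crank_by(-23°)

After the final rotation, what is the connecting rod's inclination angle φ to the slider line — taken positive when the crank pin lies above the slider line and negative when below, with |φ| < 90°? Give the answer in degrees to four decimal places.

set_geometry: r = 37 mm, L = 82 mm, e = 15 mm; θ ← 0°
rotate_crank_by(+24°): θ ← 0° +24° = 24°
rotate_crank_by(-8°): θ ← 24° -8° = 16°
rotate_crank_by(-43°): θ ← 16° -43° = -27°
rotate_crank_by(-7°): θ ← -27° -7° = -34°
rotate_crank_by(-68°): θ ← -34° -68° = -102°
rotate_crank_by(+16°): θ ← -102° +16° = -86°
rotate_crank_by(-78°): θ ← -86° -78° = -164°
rotate_crank_by(-23°): θ ← -164° -23° = -187°
crank pin P = (r cos θ, r sin θ) = (-36.724208, 4.509166)
h = r sin θ − e = 4.509166 − 15 = -10.490834
sin φ = h / L = -10.490834 / 82 = -0.12793700
φ = arcsin(-0.12793700) = -7.350396°

-7.3504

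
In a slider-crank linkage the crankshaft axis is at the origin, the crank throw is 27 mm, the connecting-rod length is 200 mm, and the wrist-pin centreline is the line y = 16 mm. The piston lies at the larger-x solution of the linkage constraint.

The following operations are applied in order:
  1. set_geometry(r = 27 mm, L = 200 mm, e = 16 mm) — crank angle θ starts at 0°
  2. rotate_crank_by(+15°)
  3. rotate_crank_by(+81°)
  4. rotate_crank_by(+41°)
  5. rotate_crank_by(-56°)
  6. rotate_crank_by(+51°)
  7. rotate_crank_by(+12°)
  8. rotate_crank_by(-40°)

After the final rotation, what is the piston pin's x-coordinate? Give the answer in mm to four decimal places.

193.2079

set_geometry: r = 27 mm, L = 200 mm, e = 16 mm; θ ← 0°
rotate_crank_by(+15°): θ ← 0° +15° = 15°
rotate_crank_by(+81°): θ ← 15° +81° = 96°
rotate_crank_by(+41°): θ ← 96° +41° = 137°
rotate_crank_by(-56°): θ ← 137° -56° = 81°
rotate_crank_by(+51°): θ ← 81° +51° = 132°
rotate_crank_by(+12°): θ ← 132° +12° = 144°
rotate_crank_by(-40°): θ ← 144° -40° = 104°
crank pin P = (r cos θ, r sin θ) = (-6.531891, 26.197985)
h = r sin θ − e = 26.197985 − 16 = 10.197985
x = r cos θ + √(L² − h²) = -6.531891 + √(40000.0 − 103.9989) = -6.531891 + 199.739834 = 193.207942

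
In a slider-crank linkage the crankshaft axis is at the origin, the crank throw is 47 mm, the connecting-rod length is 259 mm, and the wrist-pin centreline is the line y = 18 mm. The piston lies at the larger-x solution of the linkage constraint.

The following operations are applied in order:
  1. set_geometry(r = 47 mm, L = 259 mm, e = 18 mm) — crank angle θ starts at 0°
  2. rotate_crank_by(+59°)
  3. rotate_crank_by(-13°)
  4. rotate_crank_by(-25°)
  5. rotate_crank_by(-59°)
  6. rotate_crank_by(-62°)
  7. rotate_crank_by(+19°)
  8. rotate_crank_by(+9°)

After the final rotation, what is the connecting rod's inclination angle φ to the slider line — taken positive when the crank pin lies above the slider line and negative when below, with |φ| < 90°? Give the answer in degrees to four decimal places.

set_geometry: r = 47 mm, L = 259 mm, e = 18 mm; θ ← 0°
rotate_crank_by(+59°): θ ← 0° +59° = 59°
rotate_crank_by(-13°): θ ← 59° -13° = 46°
rotate_crank_by(-25°): θ ← 46° -25° = 21°
rotate_crank_by(-59°): θ ← 21° -59° = -38°
rotate_crank_by(-62°): θ ← -38° -62° = -100°
rotate_crank_by(+19°): θ ← -100° +19° = -81°
rotate_crank_by(+9°): θ ← -81° +9° = -72°
crank pin P = (r cos θ, r sin θ) = (14.523799, -44.699656)
h = r sin θ − e = -44.699656 − 18 = -62.699656
sin φ = h / L = -62.699656 / 259 = -0.24208361
φ = arcsin(-0.24208361) = -14.009550°

-14.0095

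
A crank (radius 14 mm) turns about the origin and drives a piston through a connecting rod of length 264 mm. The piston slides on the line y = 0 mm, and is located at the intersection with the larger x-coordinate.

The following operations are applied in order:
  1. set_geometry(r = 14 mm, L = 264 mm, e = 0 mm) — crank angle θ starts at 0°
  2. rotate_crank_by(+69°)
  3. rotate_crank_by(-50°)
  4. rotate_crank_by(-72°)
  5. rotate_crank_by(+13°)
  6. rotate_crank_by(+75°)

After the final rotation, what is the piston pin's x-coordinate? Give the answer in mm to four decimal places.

set_geometry: r = 14 mm, L = 264 mm, e = 0 mm; θ ← 0°
rotate_crank_by(+69°): θ ← 0° +69° = 69°
rotate_crank_by(-50°): θ ← 69° -50° = 19°
rotate_crank_by(-72°): θ ← 19° -72° = -53°
rotate_crank_by(+13°): θ ← -53° +13° = -40°
rotate_crank_by(+75°): θ ← -40° +75° = 35°
crank pin P = (r cos θ, r sin θ) = (11.468129, 8.030070)
h = r sin θ − e = 8.030070 − 0 = 8.030070
x = r cos θ + √(L² − h²) = 11.468129 + √(69696.0 − 64.4820) = 11.468129 + 263.877847 = 275.345975

275.3460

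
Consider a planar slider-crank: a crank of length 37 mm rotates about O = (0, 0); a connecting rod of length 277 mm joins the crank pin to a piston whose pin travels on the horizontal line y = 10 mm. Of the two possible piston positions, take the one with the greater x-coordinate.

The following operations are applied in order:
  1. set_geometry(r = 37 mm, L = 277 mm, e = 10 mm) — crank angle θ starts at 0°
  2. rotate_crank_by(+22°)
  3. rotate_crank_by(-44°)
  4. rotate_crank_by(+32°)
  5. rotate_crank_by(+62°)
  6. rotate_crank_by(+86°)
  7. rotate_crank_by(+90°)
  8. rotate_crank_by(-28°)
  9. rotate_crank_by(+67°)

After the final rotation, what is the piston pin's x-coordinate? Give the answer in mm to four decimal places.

set_geometry: r = 37 mm, L = 277 mm, e = 10 mm; θ ← 0°
rotate_crank_by(+22°): θ ← 0° +22° = 22°
rotate_crank_by(-44°): θ ← 22° -44° = -22°
rotate_crank_by(+32°): θ ← -22° +32° = 10°
rotate_crank_by(+62°): θ ← 10° +62° = 72°
rotate_crank_by(+86°): θ ← 72° +86° = 158°
rotate_crank_by(+90°): θ ← 158° +90° = 248°
rotate_crank_by(-28°): θ ← 248° -28° = 220°
rotate_crank_by(+67°): θ ← 220° +67° = 287°
crank pin P = (r cos θ, r sin θ) = (10.817753, -35.383276)
h = r sin θ − e = -35.383276 − 10 = -45.383276
x = r cos θ + √(L² − h²) = 10.817753 + √(76729.0 − 2059.6417) = 10.817753 + 273.256945 = 284.074699

284.0747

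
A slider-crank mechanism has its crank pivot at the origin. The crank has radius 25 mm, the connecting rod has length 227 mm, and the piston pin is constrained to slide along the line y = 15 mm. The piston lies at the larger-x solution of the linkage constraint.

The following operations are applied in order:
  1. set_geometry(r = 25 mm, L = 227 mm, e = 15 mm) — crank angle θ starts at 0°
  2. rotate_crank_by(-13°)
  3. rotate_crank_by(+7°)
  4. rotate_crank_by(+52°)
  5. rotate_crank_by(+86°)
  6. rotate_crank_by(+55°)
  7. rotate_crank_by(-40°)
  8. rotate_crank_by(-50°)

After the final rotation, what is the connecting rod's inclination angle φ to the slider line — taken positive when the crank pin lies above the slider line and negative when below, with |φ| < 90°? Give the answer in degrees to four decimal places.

set_geometry: r = 25 mm, L = 227 mm, e = 15 mm; θ ← 0°
rotate_crank_by(-13°): θ ← 0° -13° = -13°
rotate_crank_by(+7°): θ ← -13° +7° = -6°
rotate_crank_by(+52°): θ ← -6° +52° = 46°
rotate_crank_by(+86°): θ ← 46° +86° = 132°
rotate_crank_by(+55°): θ ← 132° +55° = 187°
rotate_crank_by(-40°): θ ← 187° -40° = 147°
rotate_crank_by(-50°): θ ← 147° -50° = 97°
crank pin P = (r cos θ, r sin θ) = (-3.046734, 24.813654)
h = r sin θ − e = 24.813654 − 15 = 9.813654
sin φ = h / L = 9.813654 / 227 = 0.04323196
φ = arcsin(0.04323196) = 2.477781°

2.4778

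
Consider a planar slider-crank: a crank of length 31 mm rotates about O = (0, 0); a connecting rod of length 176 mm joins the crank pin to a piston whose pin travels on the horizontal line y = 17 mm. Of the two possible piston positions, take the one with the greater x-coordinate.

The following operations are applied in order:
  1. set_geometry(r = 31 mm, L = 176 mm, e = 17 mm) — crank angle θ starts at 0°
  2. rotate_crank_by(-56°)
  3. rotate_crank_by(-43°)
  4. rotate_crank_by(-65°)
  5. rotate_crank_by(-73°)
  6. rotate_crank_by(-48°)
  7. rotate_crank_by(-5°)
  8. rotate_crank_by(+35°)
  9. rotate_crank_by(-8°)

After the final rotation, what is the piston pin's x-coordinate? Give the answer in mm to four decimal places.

171.6826

set_geometry: r = 31 mm, L = 176 mm, e = 17 mm; θ ← 0°
rotate_crank_by(-56°): θ ← 0° -56° = -56°
rotate_crank_by(-43°): θ ← -56° -43° = -99°
rotate_crank_by(-65°): θ ← -99° -65° = -164°
rotate_crank_by(-73°): θ ← -164° -73° = -237°
rotate_crank_by(-48°): θ ← -237° -48° = -285°
rotate_crank_by(-5°): θ ← -285° -5° = -290°
rotate_crank_by(+35°): θ ← -290° +35° = -255°
rotate_crank_by(-8°): θ ← -255° -8° = -263°
crank pin P = (r cos θ, r sin θ) = (-3.777950, 30.768931)
h = r sin θ − e = 30.768931 − 17 = 13.768931
x = r cos θ + √(L² − h²) = -3.777950 + √(30976.0 − 189.5835) = -3.777950 + 175.460584 = 171.682634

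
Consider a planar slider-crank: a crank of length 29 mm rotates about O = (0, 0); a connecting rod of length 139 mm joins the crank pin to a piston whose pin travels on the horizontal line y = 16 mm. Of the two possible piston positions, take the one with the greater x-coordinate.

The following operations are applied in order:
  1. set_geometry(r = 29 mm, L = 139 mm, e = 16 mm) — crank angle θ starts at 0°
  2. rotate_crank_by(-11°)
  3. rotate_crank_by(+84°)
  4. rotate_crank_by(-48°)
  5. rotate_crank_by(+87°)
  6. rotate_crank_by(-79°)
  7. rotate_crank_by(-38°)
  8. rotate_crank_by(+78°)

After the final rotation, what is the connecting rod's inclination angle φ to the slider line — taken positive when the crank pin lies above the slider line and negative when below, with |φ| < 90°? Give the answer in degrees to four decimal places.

set_geometry: r = 29 mm, L = 139 mm, e = 16 mm; θ ← 0°
rotate_crank_by(-11°): θ ← 0° -11° = -11°
rotate_crank_by(+84°): θ ← -11° +84° = 73°
rotate_crank_by(-48°): θ ← 73° -48° = 25°
rotate_crank_by(+87°): θ ← 25° +87° = 112°
rotate_crank_by(-79°): θ ← 112° -79° = 33°
rotate_crank_by(-38°): θ ← 33° -38° = -5°
rotate_crank_by(+78°): θ ← -5° +78° = 73°
crank pin P = (r cos θ, r sin θ) = (8.478779, 27.732838)
h = r sin θ − e = 27.732838 − 16 = 11.732838
sin φ = h / L = 11.732838 / 139 = 0.08440891
φ = arcsin(0.08440891) = 4.842036°

4.8420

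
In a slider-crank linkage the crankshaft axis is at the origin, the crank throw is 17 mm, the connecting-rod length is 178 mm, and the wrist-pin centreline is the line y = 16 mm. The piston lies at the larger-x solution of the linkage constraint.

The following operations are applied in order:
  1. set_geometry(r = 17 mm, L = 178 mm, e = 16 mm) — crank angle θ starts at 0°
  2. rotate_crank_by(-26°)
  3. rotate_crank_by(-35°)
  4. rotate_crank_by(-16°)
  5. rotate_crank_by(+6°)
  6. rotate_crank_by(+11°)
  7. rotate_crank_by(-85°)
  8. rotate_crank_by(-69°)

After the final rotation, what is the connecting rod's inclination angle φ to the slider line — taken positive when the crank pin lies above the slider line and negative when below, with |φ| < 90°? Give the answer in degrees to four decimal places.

-2.0907

set_geometry: r = 17 mm, L = 178 mm, e = 16 mm; θ ← 0°
rotate_crank_by(-26°): θ ← 0° -26° = -26°
rotate_crank_by(-35°): θ ← -26° -35° = -61°
rotate_crank_by(-16°): θ ← -61° -16° = -77°
rotate_crank_by(+6°): θ ← -77° +6° = -71°
rotate_crank_by(+11°): θ ← -71° +11° = -60°
rotate_crank_by(-85°): θ ← -60° -85° = -145°
rotate_crank_by(-69°): θ ← -145° -69° = -214°
crank pin P = (r cos θ, r sin θ) = (-14.093639, 9.506279)
h = r sin θ − e = 9.506279 − 16 = -6.493721
sin φ = h / L = -6.493721 / 178 = -0.03648158
φ = arcsin(-0.03648158) = -2.090704°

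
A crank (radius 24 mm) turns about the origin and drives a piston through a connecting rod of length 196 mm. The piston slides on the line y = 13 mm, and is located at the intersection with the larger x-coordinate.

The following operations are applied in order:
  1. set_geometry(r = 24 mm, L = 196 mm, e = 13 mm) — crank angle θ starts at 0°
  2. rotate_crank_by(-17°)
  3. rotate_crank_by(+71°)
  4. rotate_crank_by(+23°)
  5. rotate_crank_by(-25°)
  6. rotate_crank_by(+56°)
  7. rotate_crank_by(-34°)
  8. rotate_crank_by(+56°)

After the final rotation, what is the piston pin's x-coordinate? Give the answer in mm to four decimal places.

180.4991

set_geometry: r = 24 mm, L = 196 mm, e = 13 mm; θ ← 0°
rotate_crank_by(-17°): θ ← 0° -17° = -17°
rotate_crank_by(+71°): θ ← -17° +71° = 54°
rotate_crank_by(+23°): θ ← 54° +23° = 77°
rotate_crank_by(-25°): θ ← 77° -25° = 52°
rotate_crank_by(+56°): θ ← 52° +56° = 108°
rotate_crank_by(-34°): θ ← 108° -34° = 74°
rotate_crank_by(+56°): θ ← 74° +56° = 130°
crank pin P = (r cos θ, r sin θ) = (-15.426903, 18.385067)
h = r sin θ − e = 18.385067 − 13 = 5.385067
x = r cos θ + √(L² − h²) = -15.426903 + √(38416.0 − 28.9989) = -15.426903 + 195.926009 = 180.499107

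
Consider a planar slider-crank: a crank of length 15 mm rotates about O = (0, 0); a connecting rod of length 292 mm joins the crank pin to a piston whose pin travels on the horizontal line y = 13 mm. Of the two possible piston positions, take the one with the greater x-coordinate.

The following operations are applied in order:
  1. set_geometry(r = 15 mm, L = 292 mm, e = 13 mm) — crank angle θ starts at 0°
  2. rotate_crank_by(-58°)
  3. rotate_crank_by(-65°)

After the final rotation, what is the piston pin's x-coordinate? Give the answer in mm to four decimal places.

282.7078

set_geometry: r = 15 mm, L = 292 mm, e = 13 mm; θ ← 0°
rotate_crank_by(-58°): θ ← 0° -58° = -58°
rotate_crank_by(-65°): θ ← -58° -65° = -123°
crank pin P = (r cos θ, r sin θ) = (-8.169586, -12.580059)
h = r sin θ − e = -12.580059 − 13 = -25.580059
x = r cos θ + √(L² − h²) = -8.169586 + √(85264.0 − 654.3394) = -8.169586 + 290.877398 = 282.707812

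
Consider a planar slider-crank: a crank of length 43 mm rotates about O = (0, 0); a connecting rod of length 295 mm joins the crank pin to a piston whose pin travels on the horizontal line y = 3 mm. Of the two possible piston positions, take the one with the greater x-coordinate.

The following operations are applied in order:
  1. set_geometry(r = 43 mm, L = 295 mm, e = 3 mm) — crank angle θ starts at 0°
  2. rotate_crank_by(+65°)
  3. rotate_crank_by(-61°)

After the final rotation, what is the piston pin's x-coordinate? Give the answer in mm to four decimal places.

set_geometry: r = 43 mm, L = 295 mm, e = 3 mm; θ ← 0°
rotate_crank_by(+65°): θ ← 0° +65° = 65°
rotate_crank_by(-61°): θ ← 65° -61° = 4°
crank pin P = (r cos θ, r sin θ) = (42.895254, 2.999528)
h = r sin θ − e = 2.999528 − 3 = -0.000472
x = r cos θ + √(L² − h²) = 42.895254 + √(87025.0 − 0.0000) = 42.895254 + 295.000000 = 337.895254

337.8953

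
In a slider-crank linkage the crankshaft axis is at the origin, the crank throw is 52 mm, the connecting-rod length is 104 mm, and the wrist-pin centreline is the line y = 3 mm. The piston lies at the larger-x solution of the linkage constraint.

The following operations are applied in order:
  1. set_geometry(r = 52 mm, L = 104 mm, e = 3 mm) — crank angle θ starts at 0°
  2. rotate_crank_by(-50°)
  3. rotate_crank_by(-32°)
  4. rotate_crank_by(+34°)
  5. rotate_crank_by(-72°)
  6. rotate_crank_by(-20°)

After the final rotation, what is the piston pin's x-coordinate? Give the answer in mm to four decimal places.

set_geometry: r = 52 mm, L = 104 mm, e = 3 mm; θ ← 0°
rotate_crank_by(-50°): θ ← 0° -50° = -50°
rotate_crank_by(-32°): θ ← -50° -32° = -82°
rotate_crank_by(+34°): θ ← -82° +34° = -48°
rotate_crank_by(-72°): θ ← -48° -72° = -120°
rotate_crank_by(-20°): θ ← -120° -20° = -140°
crank pin P = (r cos θ, r sin θ) = (-39.834311, -33.424956)
h = r sin θ − e = -33.424956 − 3 = -36.424956
x = r cos θ + √(L² − h²) = -39.834311 + √(10816.0 − 1326.7774) = -39.834311 + 97.412641 = 57.578330

57.5783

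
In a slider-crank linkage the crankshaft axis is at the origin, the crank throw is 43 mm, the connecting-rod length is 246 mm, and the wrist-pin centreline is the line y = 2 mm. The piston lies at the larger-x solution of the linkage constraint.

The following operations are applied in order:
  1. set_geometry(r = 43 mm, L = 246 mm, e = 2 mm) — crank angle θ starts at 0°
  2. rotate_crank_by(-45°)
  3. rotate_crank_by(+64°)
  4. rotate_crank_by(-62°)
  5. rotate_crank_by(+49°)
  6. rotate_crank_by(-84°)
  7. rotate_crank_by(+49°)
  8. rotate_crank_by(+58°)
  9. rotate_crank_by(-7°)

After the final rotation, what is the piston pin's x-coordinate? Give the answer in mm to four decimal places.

285.4640

set_geometry: r = 43 mm, L = 246 mm, e = 2 mm; θ ← 0°
rotate_crank_by(-45°): θ ← 0° -45° = -45°
rotate_crank_by(+64°): θ ← -45° +64° = 19°
rotate_crank_by(-62°): θ ← 19° -62° = -43°
rotate_crank_by(+49°): θ ← -43° +49° = 6°
rotate_crank_by(-84°): θ ← 6° -84° = -78°
rotate_crank_by(+49°): θ ← -78° +49° = -29°
rotate_crank_by(+58°): θ ← -29° +58° = 29°
rotate_crank_by(-7°): θ ← 29° -7° = 22°
crank pin P = (r cos θ, r sin θ) = (39.868906, 16.108084)
h = r sin θ − e = 16.108084 − 2 = 14.108084
x = r cos θ + √(L² − h²) = 39.868906 + √(60516.0 − 199.0380) = 39.868906 + 245.595118 = 285.464024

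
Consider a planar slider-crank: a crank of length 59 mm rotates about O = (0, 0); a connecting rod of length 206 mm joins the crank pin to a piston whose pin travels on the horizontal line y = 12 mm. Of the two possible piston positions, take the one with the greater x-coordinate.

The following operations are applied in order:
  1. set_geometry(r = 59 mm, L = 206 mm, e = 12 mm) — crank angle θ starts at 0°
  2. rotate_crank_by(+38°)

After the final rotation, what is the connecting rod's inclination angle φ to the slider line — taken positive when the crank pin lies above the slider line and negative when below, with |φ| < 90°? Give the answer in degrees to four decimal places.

set_geometry: r = 59 mm, L = 206 mm, e = 12 mm; θ ← 0°
rotate_crank_by(+38°): θ ← 0° +38° = 38°
crank pin P = (r cos θ, r sin θ) = (46.492634, 36.324027)
h = r sin θ − e = 36.324027 − 12 = 24.324027
sin φ = h / L = 24.324027 / 206 = 0.11807780
φ = arcsin(0.11807780) = 6.781180°

6.7812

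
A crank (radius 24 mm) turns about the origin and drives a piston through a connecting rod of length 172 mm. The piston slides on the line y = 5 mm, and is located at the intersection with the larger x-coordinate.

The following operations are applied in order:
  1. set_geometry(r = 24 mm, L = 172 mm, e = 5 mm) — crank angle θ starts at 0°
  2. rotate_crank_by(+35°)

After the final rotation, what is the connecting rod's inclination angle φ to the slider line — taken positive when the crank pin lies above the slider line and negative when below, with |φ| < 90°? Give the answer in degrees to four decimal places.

2.9213

set_geometry: r = 24 mm, L = 172 mm, e = 5 mm; θ ← 0°
rotate_crank_by(+35°): θ ← 0° +35° = 35°
crank pin P = (r cos θ, r sin θ) = (19.659649, 13.765834)
h = r sin θ − e = 13.765834 − 5 = 8.765834
sin φ = h / L = 8.765834 / 172 = 0.05096415
φ = arcsin(0.05096415) = 2.921296°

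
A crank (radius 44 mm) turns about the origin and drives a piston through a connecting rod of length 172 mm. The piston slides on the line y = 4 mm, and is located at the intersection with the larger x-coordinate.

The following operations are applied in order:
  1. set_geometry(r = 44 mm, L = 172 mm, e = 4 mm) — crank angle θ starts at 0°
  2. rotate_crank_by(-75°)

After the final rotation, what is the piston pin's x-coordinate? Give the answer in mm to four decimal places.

176.9830

set_geometry: r = 44 mm, L = 172 mm, e = 4 mm; θ ← 0°
rotate_crank_by(-75°): θ ← 0° -75° = -75°
crank pin P = (r cos θ, r sin θ) = (11.388038, -42.500736)
h = r sin θ − e = -42.500736 − 4 = -46.500736
x = r cos θ + √(L² − h²) = 11.388038 + √(29584.0 − 2162.3185) = 11.388038 + 165.594932 = 176.982970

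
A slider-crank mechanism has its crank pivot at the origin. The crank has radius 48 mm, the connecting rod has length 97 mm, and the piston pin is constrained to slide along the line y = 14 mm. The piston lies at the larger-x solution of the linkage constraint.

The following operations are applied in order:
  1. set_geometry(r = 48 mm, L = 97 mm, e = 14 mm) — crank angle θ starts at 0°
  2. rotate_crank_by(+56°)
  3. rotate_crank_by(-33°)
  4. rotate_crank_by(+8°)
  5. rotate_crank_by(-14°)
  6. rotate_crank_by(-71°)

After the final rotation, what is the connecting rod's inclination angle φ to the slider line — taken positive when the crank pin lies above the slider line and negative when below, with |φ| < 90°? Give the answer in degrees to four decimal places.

-33.0020

set_geometry: r = 48 mm, L = 97 mm, e = 14 mm; θ ← 0°
rotate_crank_by(+56°): θ ← 0° +56° = 56°
rotate_crank_by(-33°): θ ← 56° -33° = 23°
rotate_crank_by(+8°): θ ← 23° +8° = 31°
rotate_crank_by(-14°): θ ← 31° -14° = 17°
rotate_crank_by(-71°): θ ← 17° -71° = -54°
crank pin P = (r cos θ, r sin θ) = (28.213692, -38.832816)
h = r sin θ − e = -38.832816 − 14 = -52.832816
sin φ = h / L = -52.832816 / 97 = -0.54466820
φ = arcsin(-0.54466820) = -33.001993°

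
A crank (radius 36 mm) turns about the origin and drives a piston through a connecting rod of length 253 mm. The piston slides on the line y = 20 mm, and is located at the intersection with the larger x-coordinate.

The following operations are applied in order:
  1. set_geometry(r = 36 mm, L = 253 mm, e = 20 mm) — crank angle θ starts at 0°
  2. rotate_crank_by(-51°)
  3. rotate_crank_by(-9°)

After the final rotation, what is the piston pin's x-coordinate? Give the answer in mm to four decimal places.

set_geometry: r = 36 mm, L = 253 mm, e = 20 mm; θ ← 0°
rotate_crank_by(-51°): θ ← 0° -51° = -51°
rotate_crank_by(-9°): θ ← -51° -9° = -60°
crank pin P = (r cos θ, r sin θ) = (18.000000, -31.176915)
h = r sin θ − e = -31.176915 − 20 = -51.176915
x = r cos θ + √(L² − h²) = 18.000000 + √(64009.0 − 2619.0766) = 18.000000 + 247.769900 = 265.769900

265.7699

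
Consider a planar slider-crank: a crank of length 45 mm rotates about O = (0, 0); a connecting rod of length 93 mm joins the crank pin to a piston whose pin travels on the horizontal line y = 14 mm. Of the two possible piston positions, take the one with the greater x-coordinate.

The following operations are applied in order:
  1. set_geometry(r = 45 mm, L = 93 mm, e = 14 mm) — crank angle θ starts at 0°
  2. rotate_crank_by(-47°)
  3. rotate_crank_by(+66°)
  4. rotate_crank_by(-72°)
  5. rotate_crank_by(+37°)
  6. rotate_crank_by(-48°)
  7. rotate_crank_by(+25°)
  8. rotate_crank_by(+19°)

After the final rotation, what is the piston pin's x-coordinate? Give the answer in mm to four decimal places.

130.5198

set_geometry: r = 45 mm, L = 93 mm, e = 14 mm; θ ← 0°
rotate_crank_by(-47°): θ ← 0° -47° = -47°
rotate_crank_by(+66°): θ ← -47° +66° = 19°
rotate_crank_by(-72°): θ ← 19° -72° = -53°
rotate_crank_by(+37°): θ ← -53° +37° = -16°
rotate_crank_by(-48°): θ ← -16° -48° = -64°
rotate_crank_by(+25°): θ ← -64° +25° = -39°
rotate_crank_by(+19°): θ ← -39° +19° = -20°
crank pin P = (r cos θ, r sin θ) = (42.286168, -15.390906)
h = r sin θ − e = -15.390906 − 14 = -29.390906
x = r cos θ + √(L² − h²) = 42.286168 + √(8649.0 − 863.8254) = 42.286168 + 88.233637 = 130.519804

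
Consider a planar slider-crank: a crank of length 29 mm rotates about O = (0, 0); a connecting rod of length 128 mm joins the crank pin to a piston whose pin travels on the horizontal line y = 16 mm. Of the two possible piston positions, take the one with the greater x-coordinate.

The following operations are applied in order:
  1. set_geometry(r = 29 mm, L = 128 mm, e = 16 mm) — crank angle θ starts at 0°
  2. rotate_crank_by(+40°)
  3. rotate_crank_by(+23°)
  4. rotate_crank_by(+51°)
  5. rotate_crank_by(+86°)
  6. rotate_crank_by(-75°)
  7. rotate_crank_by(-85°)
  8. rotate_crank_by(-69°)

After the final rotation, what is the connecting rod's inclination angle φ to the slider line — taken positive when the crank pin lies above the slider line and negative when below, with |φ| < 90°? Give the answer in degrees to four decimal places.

set_geometry: r = 29 mm, L = 128 mm, e = 16 mm; θ ← 0°
rotate_crank_by(+40°): θ ← 0° +40° = 40°
rotate_crank_by(+23°): θ ← 40° +23° = 63°
rotate_crank_by(+51°): θ ← 63° +51° = 114°
rotate_crank_by(+86°): θ ← 114° +86° = 200°
rotate_crank_by(-75°): θ ← 200° -75° = 125°
rotate_crank_by(-85°): θ ← 125° -85° = 40°
rotate_crank_by(-69°): θ ← 40° -69° = -29°
crank pin P = (r cos θ, r sin θ) = (25.363972, -14.059479)
h = r sin θ − e = -14.059479 − 16 = -30.059479
sin φ = h / L = -30.059479 / 128 = -0.23483968
φ = arcsin(-0.23483968) = -13.582173°

-13.5822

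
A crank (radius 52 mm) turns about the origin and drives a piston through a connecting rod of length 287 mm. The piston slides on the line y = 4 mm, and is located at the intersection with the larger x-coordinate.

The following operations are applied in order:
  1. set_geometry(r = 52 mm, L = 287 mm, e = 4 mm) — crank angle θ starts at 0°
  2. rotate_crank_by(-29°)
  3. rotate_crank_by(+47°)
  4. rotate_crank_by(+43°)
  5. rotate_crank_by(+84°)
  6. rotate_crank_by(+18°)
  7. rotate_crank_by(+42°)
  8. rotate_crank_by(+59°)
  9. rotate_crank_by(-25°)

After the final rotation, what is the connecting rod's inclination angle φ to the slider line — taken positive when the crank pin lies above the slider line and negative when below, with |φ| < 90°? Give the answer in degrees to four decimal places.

-9.7438

set_geometry: r = 52 mm, L = 287 mm, e = 4 mm; θ ← 0°
rotate_crank_by(-29°): θ ← 0° -29° = -29°
rotate_crank_by(+47°): θ ← -29° +47° = 18°
rotate_crank_by(+43°): θ ← 18° +43° = 61°
rotate_crank_by(+84°): θ ← 61° +84° = 145°
rotate_crank_by(+18°): θ ← 145° +18° = 163°
rotate_crank_by(+42°): θ ← 163° +42° = 205°
rotate_crank_by(+59°): θ ← 205° +59° = 264°
rotate_crank_by(-25°): θ ← 264° -25° = 239°
crank pin P = (r cos θ, r sin θ) = (-26.781980, -44.572700)
h = r sin θ − e = -44.572700 − 4 = -48.572700
sin φ = h / L = -48.572700 / 287 = -0.16924286
φ = arcsin(-0.16924286) = -9.743800°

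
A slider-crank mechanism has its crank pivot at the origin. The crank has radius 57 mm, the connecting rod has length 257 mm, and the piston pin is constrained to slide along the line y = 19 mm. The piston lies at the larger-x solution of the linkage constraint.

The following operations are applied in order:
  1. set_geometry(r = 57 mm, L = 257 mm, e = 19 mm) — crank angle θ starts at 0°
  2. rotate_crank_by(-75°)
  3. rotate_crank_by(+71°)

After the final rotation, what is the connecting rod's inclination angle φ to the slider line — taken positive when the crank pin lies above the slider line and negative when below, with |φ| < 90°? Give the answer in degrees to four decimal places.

-5.1292

set_geometry: r = 57 mm, L = 257 mm, e = 19 mm; θ ← 0°
rotate_crank_by(-75°): θ ← 0° -75° = -75°
rotate_crank_by(+71°): θ ← -75° +71° = -4°
crank pin P = (r cos θ, r sin θ) = (56.861151, -3.976119)
h = r sin θ − e = -3.976119 − 19 = -22.976119
sin φ = h / L = -22.976119 / 257 = -0.08940124
φ = arcsin(-0.08940124) = -5.129162°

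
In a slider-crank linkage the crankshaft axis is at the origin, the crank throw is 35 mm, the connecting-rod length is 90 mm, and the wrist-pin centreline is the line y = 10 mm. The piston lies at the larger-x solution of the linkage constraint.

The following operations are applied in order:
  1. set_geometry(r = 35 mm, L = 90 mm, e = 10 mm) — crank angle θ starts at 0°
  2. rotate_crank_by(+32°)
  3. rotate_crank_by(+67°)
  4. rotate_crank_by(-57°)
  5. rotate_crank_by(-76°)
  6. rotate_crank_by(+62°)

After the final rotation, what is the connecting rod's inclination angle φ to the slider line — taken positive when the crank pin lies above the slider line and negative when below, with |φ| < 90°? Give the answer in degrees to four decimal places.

4.0979

set_geometry: r = 35 mm, L = 90 mm, e = 10 mm; θ ← 0°
rotate_crank_by(+32°): θ ← 0° +32° = 32°
rotate_crank_by(+67°): θ ← 32° +67° = 99°
rotate_crank_by(-57°): θ ← 99° -57° = 42°
rotate_crank_by(-76°): θ ← 42° -76° = -34°
rotate_crank_by(+62°): θ ← -34° +62° = 28°
crank pin P = (r cos θ, r sin θ) = (30.903166, 16.431505)
h = r sin θ − e = 16.431505 − 10 = 6.431505
sin φ = h / L = 6.431505 / 90 = 0.07146116
φ = arcsin(0.07146116) = 4.097916°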